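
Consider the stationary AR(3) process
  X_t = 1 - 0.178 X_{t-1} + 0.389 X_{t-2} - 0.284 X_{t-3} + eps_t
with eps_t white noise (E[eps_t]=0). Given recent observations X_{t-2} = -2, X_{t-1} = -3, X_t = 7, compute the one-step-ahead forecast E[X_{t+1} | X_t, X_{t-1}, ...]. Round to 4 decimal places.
E[X_{t+1} \mid \mathcal F_t] = -0.8450

For an AR(p) model X_t = c + sum_i phi_i X_{t-i} + eps_t, the
one-step-ahead conditional mean is
  E[X_{t+1} | X_t, ...] = c + sum_i phi_i X_{t+1-i}.
Substitute known values:
  E[X_{t+1} | ...] = 1 + (-0.178) * (7) + (0.389) * (-3) + (-0.284) * (-2)
                   = -0.8450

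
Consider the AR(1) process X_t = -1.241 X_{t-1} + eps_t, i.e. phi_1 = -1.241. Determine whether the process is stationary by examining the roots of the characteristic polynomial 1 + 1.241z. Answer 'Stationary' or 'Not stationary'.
\text{Not stationary}

The AR(p) characteristic polynomial is P(z) = 1 + 1.241z.
Stationarity requires all roots to lie outside the unit circle, i.e. |z| > 1 for every root.
This is linear in z: 1 + (1.241) z = 0  =>  z = -1/(1.241) = -0.805802,  |z| = 0.805802.
Moduli of all roots: 0.8058.
All moduli strictly greater than 1? No.
Verdict: Not stationary.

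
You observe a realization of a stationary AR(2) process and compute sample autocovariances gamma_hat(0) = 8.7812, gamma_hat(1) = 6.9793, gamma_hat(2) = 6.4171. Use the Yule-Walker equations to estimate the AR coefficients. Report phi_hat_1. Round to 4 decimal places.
\hat\phi_{1} = 0.5810

The Yule-Walker equations for an AR(p) process read, in matrix form,
  Gamma_p phi = r_p,   with   (Gamma_p)_{ij} = gamma(|i - j|),
                       (r_p)_i = gamma(i),   i,j = 1..p.
Substitute the sample gammas (Toeplitz matrix and right-hand side of size 2):
  Gamma_p = [[8.7812, 6.9793], [6.9793, 8.7812]]
  r_p     = [6.9793, 6.4171]
Written out:
  8.7812 phi_1 + 6.9793 phi_2 = 6.9793
  6.9793 phi_1 + 8.7812 phi_2 = 6.4171
Solve by Cramer's rule:
  det = gamma(0)^2 - gamma(1)^2 = (8.7812)^2 - (6.9793)^2 = 77.10947344 - 48.71062849 = 28.39884495
  phi_hat_1 = [gamma(1) gamma(0) - gamma(1) gamma(2)] / det = [(6.9793)(8.7812) - (6.9793)(6.4171)] / 28.39884495 = 16.49976313 / 28.39884495 = 0.581
  phi_hat_2 = [gamma(0) gamma(2) - gamma(1)^2] / det = [(8.7812)(6.4171) - (6.9793)^2] / 28.39884495 = 7.63921003 / 28.39884495 = 0.269
So phi_hat = [0.5810, 0.2690].
Therefore phi_hat_1 = 0.5810.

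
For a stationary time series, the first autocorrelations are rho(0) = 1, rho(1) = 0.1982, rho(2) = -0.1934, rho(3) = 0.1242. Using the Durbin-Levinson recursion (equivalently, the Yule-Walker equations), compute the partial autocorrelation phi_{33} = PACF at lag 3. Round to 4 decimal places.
\phi_{33} = 0.2431

The PACF at lag k is phi_{kk}, the last component of the solution
to the Yule-Walker system G_k phi = r_k where
  (G_k)_{ij} = rho(|i - j|), (r_k)_i = rho(i), i,j = 1..k.
Equivalently, Durbin-Levinson gives phi_{kk} iteratively:
  phi_{11} = rho(1)
  phi_{kk} = [rho(k) - sum_{j=1..k-1} phi_{k-1,j} rho(k-j)]
            / [1 - sum_{j=1..k-1} phi_{k-1,j} rho(j)],
  phi_{k,j} = phi_{k-1,j} - phi_{kk} phi_{k-1,k-j},  j = 1..k-1.
Step k = 1:
  phi_11 = rho(1) = 0.1982.
Step k = 2:
  phi_22 = [rho(2) - phi_11 rho(1)] / [1 - phi_11 rho(1)] = [-0.1934 - (0.1982)(0.1982)] / [1 - (0.1982)(0.1982)]
         = -0.23268324 / 0.96071676 = -0.242198.
  Update: phi_21 = phi_11 - phi_22 phi_11 = 0.1982 - (-0.242198)(0.1982) = 0.246204.
Step k = 3:
  phi_33 = [rho(3) - phi_21 rho(2) - phi_22 rho(1)] / [1 - phi_21 rho(1) - phi_22 rho(2)]
    numerator   = 0.1242 - (0.246204)(-0.1934) - (-0.242198)(0.1982) = 0.21981932
    denominator = 1 - (0.246204)(0.1982) - (-0.242198)(-0.1934) = 0.90436145
  phi_33 = 0.21981932 / 0.90436145 = 0.2431.
Therefore phi_{33} = 0.2431.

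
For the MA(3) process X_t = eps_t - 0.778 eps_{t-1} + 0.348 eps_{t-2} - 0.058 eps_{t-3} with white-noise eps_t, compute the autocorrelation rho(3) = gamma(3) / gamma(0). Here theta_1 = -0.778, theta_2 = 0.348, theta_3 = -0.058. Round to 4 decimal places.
\rho(3) = -0.0335

For an MA(q) process with theta_0 = 1, the autocovariance is
  gamma(k) = sigma^2 * sum_{i=0..q-k} theta_i * theta_{i+k},
and rho(k) = gamma(k) / gamma(0). Sigma^2 cancels.
  numerator   = (1)*(-0.058) = -0.058.
  denominator = (1)^2 + (-0.778)^2 + (0.348)^2 + (-0.058)^2 = 1.729752.
  rho(3) = -0.058 / 1.729752 = -0.0335.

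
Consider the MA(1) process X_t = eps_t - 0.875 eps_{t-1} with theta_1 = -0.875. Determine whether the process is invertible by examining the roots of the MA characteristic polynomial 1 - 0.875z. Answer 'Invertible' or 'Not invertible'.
\text{Invertible}

The MA(q) characteristic polynomial is P(z) = 1 - 0.875z.
Invertibility requires all roots to lie outside the unit circle, i.e. |z| > 1 for every root.
This is linear in z: 1 + (-0.875) z = 0  =>  z = -1/(-0.875) = 1.142857,  |z| = 1.142857.
Moduli of all roots: 1.1429.
All moduli strictly greater than 1? Yes.
Verdict: Invertible.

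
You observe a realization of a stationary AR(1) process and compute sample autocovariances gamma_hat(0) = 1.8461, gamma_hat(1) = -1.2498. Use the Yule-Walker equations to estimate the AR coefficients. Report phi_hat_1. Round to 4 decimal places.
\hat\phi_{1} = -0.6770

The Yule-Walker equations for an AR(p) process read, in matrix form,
  Gamma_p phi = r_p,   with   (Gamma_p)_{ij} = gamma(|i - j|),
                       (r_p)_i = gamma(i),   i,j = 1..p.
Substitute the sample gammas (Toeplitz matrix and right-hand side of size 1):
  Gamma_p = [[1.8461]]
  r_p     = [-1.2498]
With p = 1 this is the single equation gamma(0) phi_1 = gamma(1):
  phi_hat_1 = gamma(1) / gamma(0) = -1.2498 / 1.8461 = -0.6770.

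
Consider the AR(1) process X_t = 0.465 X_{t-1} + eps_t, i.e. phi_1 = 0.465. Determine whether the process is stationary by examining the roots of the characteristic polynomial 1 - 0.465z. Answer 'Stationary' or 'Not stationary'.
\text{Stationary}

The AR(p) characteristic polynomial is P(z) = 1 - 0.465z.
Stationarity requires all roots to lie outside the unit circle, i.e. |z| > 1 for every root.
This is linear in z: 1 + (-0.465) z = 0  =>  z = -1/(-0.465) = 2.150538,  |z| = 2.150538.
Moduli of all roots: 2.1505.
All moduli strictly greater than 1? Yes.
Verdict: Stationary.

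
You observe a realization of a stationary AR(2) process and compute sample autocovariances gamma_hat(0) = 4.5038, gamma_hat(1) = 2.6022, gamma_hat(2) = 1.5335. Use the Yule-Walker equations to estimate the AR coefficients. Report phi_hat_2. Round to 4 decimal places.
\hat\phi_{2} = 0.0100

The Yule-Walker equations for an AR(p) process read, in matrix form,
  Gamma_p phi = r_p,   with   (Gamma_p)_{ij} = gamma(|i - j|),
                       (r_p)_i = gamma(i),   i,j = 1..p.
Substitute the sample gammas (Toeplitz matrix and right-hand side of size 2):
  Gamma_p = [[4.5038, 2.6022], [2.6022, 4.5038]]
  r_p     = [2.6022, 1.5335]
Written out:
  4.5038 phi_1 + 2.6022 phi_2 = 2.6022
  2.6022 phi_1 + 4.5038 phi_2 = 1.5335
Solve by Cramer's rule:
  det = gamma(0)^2 - gamma(1)^2 = (4.5038)^2 - (2.6022)^2 = 20.28421444 - 6.77144484 = 13.5127696
  phi_hat_1 = [gamma(1) gamma(0) - gamma(1) gamma(2)] / det = [(2.6022)(4.5038) - (2.6022)(1.5335)] / 13.5127696 = 7.72931466 / 13.5127696 = 0.572
  phi_hat_2 = [gamma(0) gamma(2) - gamma(1)^2] / det = [(4.5038)(1.5335) - (2.6022)^2] / 13.5127696 = 0.13513246 / 13.5127696 = 0.01
So phi_hat = [0.5720, 0.0100].
Therefore phi_hat_2 = 0.0100.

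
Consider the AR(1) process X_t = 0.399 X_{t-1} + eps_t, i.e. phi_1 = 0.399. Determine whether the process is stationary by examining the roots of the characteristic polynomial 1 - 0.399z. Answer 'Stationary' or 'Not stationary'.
\text{Stationary}

The AR(p) characteristic polynomial is P(z) = 1 - 0.399z.
Stationarity requires all roots to lie outside the unit circle, i.e. |z| > 1 for every root.
This is linear in z: 1 + (-0.399) z = 0  =>  z = -1/(-0.399) = 2.506266,  |z| = 2.506266.
Moduli of all roots: 2.5063.
All moduli strictly greater than 1? Yes.
Verdict: Stationary.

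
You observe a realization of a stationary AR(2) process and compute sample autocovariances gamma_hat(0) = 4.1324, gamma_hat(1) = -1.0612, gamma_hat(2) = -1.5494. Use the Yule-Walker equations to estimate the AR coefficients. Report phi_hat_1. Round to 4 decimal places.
\hat\phi_{1} = -0.3780

The Yule-Walker equations for an AR(p) process read, in matrix form,
  Gamma_p phi = r_p,   with   (Gamma_p)_{ij} = gamma(|i - j|),
                       (r_p)_i = gamma(i),   i,j = 1..p.
Substitute the sample gammas (Toeplitz matrix and right-hand side of size 2):
  Gamma_p = [[4.1324, -1.0612], [-1.0612, 4.1324]]
  r_p     = [-1.0612, -1.5494]
Written out:
  4.1324 phi_1 - 1.0612 phi_2 = -1.0612
  -1.0612 phi_1 + 4.1324 phi_2 = -1.5494
Solve by Cramer's rule:
  det = gamma(0)^2 - gamma(1)^2 = (4.1324)^2 - (-1.0612)^2 = 17.07672976 - 1.12614544 = 15.95058432
  phi_hat_1 = [gamma(1) gamma(0) - gamma(1) gamma(2)] / det = [(-1.0612)(4.1324) - (-1.0612)(-1.5494)] / 15.95058432 = -6.02952616 / 15.95058432 = -0.378
  phi_hat_2 = [gamma(0) gamma(2) - gamma(1)^2] / det = [(4.1324)(-1.5494) - (-1.0612)^2] / 15.95058432 = -7.528886 / 15.95058432 = -0.472
So phi_hat = [-0.3780, -0.4720].
Therefore phi_hat_1 = -0.3780.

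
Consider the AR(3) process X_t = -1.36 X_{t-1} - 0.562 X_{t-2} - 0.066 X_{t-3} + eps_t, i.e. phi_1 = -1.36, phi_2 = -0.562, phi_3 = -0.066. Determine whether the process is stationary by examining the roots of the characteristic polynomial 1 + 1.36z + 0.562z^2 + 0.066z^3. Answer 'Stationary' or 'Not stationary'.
\text{Stationary}

The AR(p) characteristic polynomial is P(z) = 1 + 1.36z + 0.562z^2 + 0.066z^3.
Stationarity requires all roots to lie outside the unit circle, i.e. |z| > 1 for every root.
Degree 3: look for a simple real root z0 first, then factor out (1 - z/z0) and solve the remaining quadratic.
Testing z0 = -5: P(-5) = 1 + (1.36)(-5) + (0.562)(-5)^2 + (0.066)(-5)^3
  = 1 + (-6.8) + (14.05) + (-8.25) = 0.  So z_0 = -5 is a root, |z_0| = 5.
Divide out the factor (1 + 0.2 z) = (1 - z/z0) (since 1/z0 = -0.2):
  P(z) = (1 + 0.2 z)(1 + (1.16) z + (0.33) z^2)
  [check: z-coef 1.16 - (-0.2) = 1.36; z^2-coef 0.33 - (-0.2)(1.16) = 0.562; z^3-coef -(-0.2)(0.33) = 0.066.]
Remaining roots from the quadratic factor 1 + (1.16) z + (0.33) z^2:
  Set 1 + (1.16) z + (0.33) z^2 = 0, i.e. a z^2 + b z + c = 0 with a = 0.33, b = 1.16, c = 1.
  Discriminant D = b^2 - 4ac = (1.16)^2 - 4*(0.33)*1 = 1.3456 - (1.32) = 0.0256.
  D >= 0, so the roots are real: z = (-b +/- sqrt(D)) / (2a) = (-1.16 +/- 0.16) / (0.66).
    z_1 = (-1.16 + 0.16) / (0.66) = -1.5152,   |z_1| = 1.5152.
    z_2 = (-1.16 - 0.16) / (0.66) = -2,   |z_2| = 2.
Moduli of all roots: 5.0000, 1.5152, 2.0000.
All moduli strictly greater than 1? Yes.
Verdict: Stationary.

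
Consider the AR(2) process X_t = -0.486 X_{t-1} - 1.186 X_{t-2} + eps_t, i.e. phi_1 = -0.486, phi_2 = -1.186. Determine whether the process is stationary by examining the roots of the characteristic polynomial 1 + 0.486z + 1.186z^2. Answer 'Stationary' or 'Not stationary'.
\text{Not stationary}

The AR(p) characteristic polynomial is P(z) = 1 + 0.486z + 1.186z^2.
Stationarity requires all roots to lie outside the unit circle, i.e. |z| > 1 for every root.
Set 1 + (0.486) z + (1.186) z^2 = 0, i.e. a z^2 + b z + c = 0 with a = 1.186, b = 0.486, c = 1.
Discriminant D = b^2 - 4ac = (0.486)^2 - 4*(1.186)*1 = 0.236196 - (4.744) = -4.507804.
D < 0, so the roots are the complex-conjugate pair z = (-b +/- i sqrt(-D)) / (2a) = -0.2049 +/- 0.8951i.
For a conjugate pair |z|^2 = z * conj(z) = (product of roots) = c/a = 1/(1.186) = 0.84317, so |z| = sqrt(0.84317) = 0.9182 for both roots.
Moduli of all roots: 0.9182, 0.9182.
All moduli strictly greater than 1? No.
Verdict: Not stationary.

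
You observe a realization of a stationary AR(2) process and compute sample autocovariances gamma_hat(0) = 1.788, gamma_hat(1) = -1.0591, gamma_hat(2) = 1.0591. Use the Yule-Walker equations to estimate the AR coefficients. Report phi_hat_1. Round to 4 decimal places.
\hat\phi_{1} = -0.3720

The Yule-Walker equations for an AR(p) process read, in matrix form,
  Gamma_p phi = r_p,   with   (Gamma_p)_{ij} = gamma(|i - j|),
                       (r_p)_i = gamma(i),   i,j = 1..p.
Substitute the sample gammas (Toeplitz matrix and right-hand side of size 2):
  Gamma_p = [[1.788, -1.0591], [-1.0591, 1.788]]
  r_p     = [-1.0591, 1.0591]
Written out:
  1.788 phi_1 - 1.0591 phi_2 = -1.0591
  -1.0591 phi_1 + 1.788 phi_2 = 1.0591
Solve by Cramer's rule:
  det = gamma(0)^2 - gamma(1)^2 = (1.788)^2 - (-1.0591)^2 = 3.196944 - 1.12169281 = 2.07525119
  phi_hat_1 = [gamma(1) gamma(0) - gamma(1) gamma(2)] / det = [(-1.0591)(1.788) - (-1.0591)(1.0591)] / 2.07525119 = -0.77197799 / 2.07525119 = -0.372
  phi_hat_2 = [gamma(0) gamma(2) - gamma(1)^2] / det = [(1.788)(1.0591) - (-1.0591)^2] / 2.07525119 = 0.77197799 / 2.07525119 = 0.372
So phi_hat = [-0.3720, 0.3720].
Therefore phi_hat_1 = -0.3720.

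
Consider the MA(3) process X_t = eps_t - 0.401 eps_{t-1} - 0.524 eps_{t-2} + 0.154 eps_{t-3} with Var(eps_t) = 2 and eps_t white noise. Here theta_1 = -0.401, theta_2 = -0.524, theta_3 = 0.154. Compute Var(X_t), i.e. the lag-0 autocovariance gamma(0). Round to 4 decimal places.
\gamma(0) = 2.9182

For an MA(q) process X_t = eps_t + sum_i theta_i eps_{t-i} with
Var(eps_t) = sigma^2, the variance is
  gamma(0) = sigma^2 * (1 + sum_i theta_i^2).
  sum_i theta_i^2 = (-0.401)^2 + (-0.524)^2 + (0.154)^2 = 0.160801 + 0.274576 + 0.023716 = 0.459093.
  gamma(0) = 2 * (1 + 0.459093) = 2 * 1.459093 = 2.918186, which rounds to 2.9182.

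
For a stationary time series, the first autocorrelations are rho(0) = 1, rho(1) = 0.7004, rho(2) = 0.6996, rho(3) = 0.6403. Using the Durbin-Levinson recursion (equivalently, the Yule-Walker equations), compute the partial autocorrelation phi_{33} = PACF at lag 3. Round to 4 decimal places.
\phi_{33} = 0.1510

The PACF at lag k is phi_{kk}, the last component of the solution
to the Yule-Walker system G_k phi = r_k where
  (G_k)_{ij} = rho(|i - j|), (r_k)_i = rho(i), i,j = 1..k.
Equivalently, Durbin-Levinson gives phi_{kk} iteratively:
  phi_{11} = rho(1)
  phi_{kk} = [rho(k) - sum_{j=1..k-1} phi_{k-1,j} rho(k-j)]
            / [1 - sum_{j=1..k-1} phi_{k-1,j} rho(j)],
  phi_{k,j} = phi_{k-1,j} - phi_{kk} phi_{k-1,k-j},  j = 1..k-1.
Step k = 1:
  phi_11 = rho(1) = 0.7004.
Step k = 2:
  phi_22 = [rho(2) - phi_11 rho(1)] / [1 - phi_11 rho(1)] = [0.6996 - (0.7004)(0.7004)] / [1 - (0.7004)(0.7004)]
         = 0.20903984 / 0.50943984 = 0.410333.
  Update: phi_21 = phi_11 - phi_22 phi_11 = 0.7004 - (0.410333)(0.7004) = 0.413003.
Step k = 3:
  phi_33 = [rho(3) - phi_21 rho(2) - phi_22 rho(1)] / [1 - phi_21 rho(1) - phi_22 rho(2)]
    numerator   = 0.6403 - (0.413003)(0.6996) - (0.410333)(0.7004) = 0.06396609
    denominator = 1 - (0.413003)(0.7004) - (0.410333)(0.6996) = 0.42366395
  phi_33 = 0.06396609 / 0.42366395 = 0.151.
Therefore phi_{33} = 0.1510.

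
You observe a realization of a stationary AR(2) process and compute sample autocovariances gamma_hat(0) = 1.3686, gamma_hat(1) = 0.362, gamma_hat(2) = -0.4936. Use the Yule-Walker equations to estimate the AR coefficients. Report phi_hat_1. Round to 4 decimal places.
\hat\phi_{1} = 0.3870

The Yule-Walker equations for an AR(p) process read, in matrix form,
  Gamma_p phi = r_p,   with   (Gamma_p)_{ij} = gamma(|i - j|),
                       (r_p)_i = gamma(i),   i,j = 1..p.
Substitute the sample gammas (Toeplitz matrix and right-hand side of size 2):
  Gamma_p = [[1.3686, 0.362], [0.362, 1.3686]]
  r_p     = [0.362, -0.4936]
Written out:
  1.3686 phi_1 + 0.362 phi_2 = 0.362
  0.362 phi_1 + 1.3686 phi_2 = -0.4936
Solve by Cramer's rule:
  det = gamma(0)^2 - gamma(1)^2 = (1.3686)^2 - (0.362)^2 = 1.87306596 - 0.131044 = 1.74202196
  phi_hat_1 = [gamma(1) gamma(0) - gamma(1) gamma(2)] / det = [(0.362)(1.3686) - (0.362)(-0.4936)] / 1.74202196 = 0.6741164 / 1.74202196 = 0.387
  phi_hat_2 = [gamma(0) gamma(2) - gamma(1)^2] / det = [(1.3686)(-0.4936) - (0.362)^2] / 1.74202196 = -0.80658496 / 1.74202196 = -0.463
So phi_hat = [0.3870, -0.4630].
Therefore phi_hat_1 = 0.3870.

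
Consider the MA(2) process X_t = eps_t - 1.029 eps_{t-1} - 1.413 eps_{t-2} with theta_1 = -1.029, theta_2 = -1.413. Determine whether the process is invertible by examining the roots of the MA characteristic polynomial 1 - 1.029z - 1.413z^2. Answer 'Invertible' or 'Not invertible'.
\text{Not invertible}

The MA(q) characteristic polynomial is P(z) = 1 - 1.029z - 1.413z^2.
Invertibility requires all roots to lie outside the unit circle, i.e. |z| > 1 for every root.
Set 1 + (-1.029) z + (-1.413) z^2 = 0, i.e. a z^2 + b z + c = 0 with a = -1.413, b = -1.029, c = 1.
Discriminant D = b^2 - 4ac = (-1.029)^2 - 4*(-1.413)*1 = 1.058841 - (-5.652) = 6.710841.
D >= 0, so the roots are real: z = (-b +/- sqrt(D)) / (2a) = (1.029 +/- 2.590529) / (-2.826).
  z_1 = (1.029 + 2.590529) / (-2.826) = -1.2808,   |z_1| = 1.2808.
  z_2 = (1.029 - 2.590529) / (-2.826) = 0.5526,   |z_2| = 0.5526.
Moduli of all roots: 1.2808, 0.5526.
All moduli strictly greater than 1? No.
Verdict: Not invertible.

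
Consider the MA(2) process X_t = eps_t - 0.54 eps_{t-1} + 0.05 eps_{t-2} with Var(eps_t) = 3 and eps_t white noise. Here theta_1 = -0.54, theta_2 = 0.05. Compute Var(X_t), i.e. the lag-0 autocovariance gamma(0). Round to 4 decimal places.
\gamma(0) = 3.8823

For an MA(q) process X_t = eps_t + sum_i theta_i eps_{t-i} with
Var(eps_t) = sigma^2, the variance is
  gamma(0) = sigma^2 * (1 + sum_i theta_i^2).
  sum_i theta_i^2 = (-0.54)^2 + (0.05)^2 = 0.2916 + 0.0025 = 0.2941.
  gamma(0) = 3 * (1 + 0.2941) = 3 * 1.2941 = 3.8823.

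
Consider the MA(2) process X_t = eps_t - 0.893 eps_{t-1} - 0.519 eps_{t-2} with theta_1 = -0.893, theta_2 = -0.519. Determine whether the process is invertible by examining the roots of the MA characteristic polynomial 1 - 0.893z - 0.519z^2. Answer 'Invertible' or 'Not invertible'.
\text{Not invertible}

The MA(q) characteristic polynomial is P(z) = 1 - 0.893z - 0.519z^2.
Invertibility requires all roots to lie outside the unit circle, i.e. |z| > 1 for every root.
Set 1 + (-0.893) z + (-0.519) z^2 = 0, i.e. a z^2 + b z + c = 0 with a = -0.519, b = -0.893, c = 1.
Discriminant D = b^2 - 4ac = (-0.893)^2 - 4*(-0.519)*1 = 0.797449 - (-2.076) = 2.873449.
D >= 0, so the roots are real: z = (-b +/- sqrt(D)) / (2a) = (0.893 +/- 1.695125) / (-1.038).
  z_1 = (0.893 + 1.695125) / (-1.038) = -2.4934,   |z_1| = 2.4934.
  z_2 = (0.893 - 1.695125) / (-1.038) = 0.7728,   |z_2| = 0.7728.
Moduli of all roots: 2.4934, 0.7728.
All moduli strictly greater than 1? No.
Verdict: Not invertible.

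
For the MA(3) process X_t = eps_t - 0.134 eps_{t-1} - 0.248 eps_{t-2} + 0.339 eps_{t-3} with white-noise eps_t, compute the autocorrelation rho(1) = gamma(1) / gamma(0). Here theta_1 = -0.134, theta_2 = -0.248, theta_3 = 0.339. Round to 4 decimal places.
\rho(1) = -0.1548

For an MA(q) process with theta_0 = 1, the autocovariance is
  gamma(k) = sigma^2 * sum_{i=0..q-k} theta_i * theta_{i+k},
and rho(k) = gamma(k) / gamma(0). Sigma^2 cancels.
  numerator   = (1)*(-0.134) + (-0.134)*(-0.248) + (-0.248)*(0.339) = -0.18484.
  denominator = (1)^2 + (-0.134)^2 + (-0.248)^2 + (0.339)^2 = 1.194381.
  rho(1) = -0.18484 / 1.194381 = -0.1548.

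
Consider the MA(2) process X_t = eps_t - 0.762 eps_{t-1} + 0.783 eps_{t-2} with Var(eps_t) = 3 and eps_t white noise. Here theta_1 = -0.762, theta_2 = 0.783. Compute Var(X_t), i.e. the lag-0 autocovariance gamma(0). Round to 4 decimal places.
\gamma(0) = 6.5812

For an MA(q) process X_t = eps_t + sum_i theta_i eps_{t-i} with
Var(eps_t) = sigma^2, the variance is
  gamma(0) = sigma^2 * (1 + sum_i theta_i^2).
  sum_i theta_i^2 = (-0.762)^2 + (0.783)^2 = 0.580644 + 0.613089 = 1.193733.
  gamma(0) = 3 * (1 + 1.193733) = 3 * 2.193733 = 6.581199, which rounds to 6.5812.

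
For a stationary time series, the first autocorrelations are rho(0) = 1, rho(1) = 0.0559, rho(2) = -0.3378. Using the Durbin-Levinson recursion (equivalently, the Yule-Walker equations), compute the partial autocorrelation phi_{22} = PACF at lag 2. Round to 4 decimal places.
\phi_{22} = -0.3420

The PACF at lag k is phi_{kk}, the last component of the solution
to the Yule-Walker system G_k phi = r_k where
  (G_k)_{ij} = rho(|i - j|), (r_k)_i = rho(i), i,j = 1..k.
Equivalently, Durbin-Levinson gives phi_{kk} iteratively:
  phi_{11} = rho(1)
  phi_{kk} = [rho(k) - sum_{j=1..k-1} phi_{k-1,j} rho(k-j)]
            / [1 - sum_{j=1..k-1} phi_{k-1,j} rho(j)],
  phi_{k,j} = phi_{k-1,j} - phi_{kk} phi_{k-1,k-j},  j = 1..k-1.
Step k = 1:
  phi_11 = rho(1) = 0.0559.
Step k = 2:
  phi_22 = [rho(2) - phi_11 rho(1)] / [1 - phi_11 rho(1)] = [-0.3378 - (0.0559)(0.0559)] / [1 - (0.0559)(0.0559)]
         = -0.34092481 / 0.99687519 = -0.342.
Therefore phi_{22} = -0.3420.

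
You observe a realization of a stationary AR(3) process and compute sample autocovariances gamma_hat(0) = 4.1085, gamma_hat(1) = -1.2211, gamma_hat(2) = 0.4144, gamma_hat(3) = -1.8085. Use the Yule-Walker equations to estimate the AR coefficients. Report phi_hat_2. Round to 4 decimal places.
\hat\phi_{2} = -0.1170

The Yule-Walker equations for an AR(p) process read, in matrix form,
  Gamma_p phi = r_p,   with   (Gamma_p)_{ij} = gamma(|i - j|),
                       (r_p)_i = gamma(i),   i,j = 1..p.
Substitute the sample gammas (Toeplitz matrix and right-hand side of size 3):
  Gamma_p = [[4.1085, -1.2211, 0.4144], [-1.2211, 4.1085, -1.2211], [0.4144, -1.2211, 4.1085]]
  r_p     = [-1.2211, 0.4144, -1.8085]
Written out (R1..R3):
  (R1) 4.1085 phi_1 - 1.2211 phi_2 + 0.4144 phi_3 = -1.2211
  (R2) -1.2211 phi_1 + 4.1085 phi_2 - 1.2211 phi_3 = 0.4144
  (R3) 0.4144 phi_1 - 1.2211 phi_2 + 4.1085 phi_3 = -1.8085
Gaussian elimination:
  R2 <- R2 - (-1.2211/4.1085) R1 = R2 - (-0.297213) R1:  3.745573 phi_2 - 1.097935 phi_3 = 0.051473
  R3 <- R3 - (0.4144/4.1085) R1 = R3 - (0.100864) R1:  -1.097935 phi_2 + 4.066702 phi_3 = -1.685335
  R3 <- R3 - (-1.097935/3.745573) R2 = R3 - (-0.293129) R2:  3.744866 phi_3 = -1.670247
Back-substitution:
  phi_hat_3 = -1.670247 / 3.744866 = -0.44601
  phi_hat_2 = (0.051473 - (-1.097935)(-0.44601)) / 3.745573 = -0.116996
  phi_hat_1 = (-1.2211 - (-1.2211)(-0.116996) - (0.4144)(-0.44601)) / 4.1085 = -0.286999
So phi_hat = [-0.2870, -0.1170, -0.4460].
Therefore phi_hat_2 = -0.1170.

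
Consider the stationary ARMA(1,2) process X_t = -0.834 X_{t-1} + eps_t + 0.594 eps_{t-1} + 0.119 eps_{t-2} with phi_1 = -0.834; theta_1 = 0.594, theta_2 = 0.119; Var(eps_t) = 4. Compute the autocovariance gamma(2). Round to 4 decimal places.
\gamma(2) = 2.4631

Multiply the model equation by X_{t-k} and take expectations. With theta_0 = psi_0 = 1 and psi_j the MA(infinity) weights, this gives
  gamma(k) - sum_i phi_i gamma(k-i) = c_k,
  c_k = sigma^2 * sum_{j=k..q} theta_j psi_{j-k}   (c_k = 0 for k > q),
using gamma(-m) = gamma(m).
psi-weights needed (psi_j = theta_j + sum_i phi_i psi_{j-i}):
  psi_1 = theta_1 + phi_1 = 0.594 + (-0.834) = -0.24
  psi_2 = theta_2 + phi_1 psi_1 = 0.119 + (-0.834)(-0.24) = 0.31916
Right-hand sides:
  c_0 = sigma^2 (1 + theta_1 psi_1 + theta_2 psi_2) = 4 * (1 + (0.594)(-0.24) + (0.119)(0.31916)) = 4 * 0.89542 = 3.58168
  c_1 = sigma^2 (theta_1 + theta_2 psi_1) = 4 * (0.594 + (0.119)(-0.24)) = 2.26176
  c_2 = sigma^2 theta_2 = 4 * (0.119) = 0.476
Equations for k = 0 and k = 1 (AR order 1):
  gamma(0) = phi_1 gamma(1) + c_0
  gamma(1) = phi_1 gamma(0) + c_1
Substituting the second into the first: gamma(0) (1 - phi_1^2) = c_0 + phi_1 c_1, so
  gamma(0) = (c_0 + phi_1 c_1) / (1 - phi_1^2) = (3.58168 + (-0.834)(2.26176)) / (1 - (-0.834)^2) = 1.695372 / 0.304444 = 5.568749.
  gamma(1) = phi_1 gamma(0) + c_1 = (-0.834)(5.568749) + (2.26176) = -2.382577.
For k = 2: gamma(2) = phi_1 gamma(1) + c_2
  = (-0.834)(-2.382577) + (0.476) = 2.463069.
Therefore gamma(2) = 2.4631 (to 4 decimal places).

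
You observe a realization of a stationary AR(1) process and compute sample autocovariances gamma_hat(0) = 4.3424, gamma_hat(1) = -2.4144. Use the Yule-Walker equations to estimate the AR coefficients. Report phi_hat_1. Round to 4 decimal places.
\hat\phi_{1} = -0.5560

The Yule-Walker equations for an AR(p) process read, in matrix form,
  Gamma_p phi = r_p,   with   (Gamma_p)_{ij} = gamma(|i - j|),
                       (r_p)_i = gamma(i),   i,j = 1..p.
Substitute the sample gammas (Toeplitz matrix and right-hand side of size 1):
  Gamma_p = [[4.3424]]
  r_p     = [-2.4144]
With p = 1 this is the single equation gamma(0) phi_1 = gamma(1):
  phi_hat_1 = gamma(1) / gamma(0) = -2.4144 / 4.3424 = -0.5560.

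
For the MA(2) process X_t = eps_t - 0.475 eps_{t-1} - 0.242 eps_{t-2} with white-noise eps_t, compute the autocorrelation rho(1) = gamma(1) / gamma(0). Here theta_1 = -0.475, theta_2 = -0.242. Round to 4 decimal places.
\rho(1) = -0.2804

For an MA(q) process with theta_0 = 1, the autocovariance is
  gamma(k) = sigma^2 * sum_{i=0..q-k} theta_i * theta_{i+k},
and rho(k) = gamma(k) / gamma(0). Sigma^2 cancels.
  numerator   = (1)*(-0.475) + (-0.475)*(-0.242) = -0.36005.
  denominator = (1)^2 + (-0.475)^2 + (-0.242)^2 = 1.284189.
  rho(1) = -0.36005 / 1.284189 = -0.2804.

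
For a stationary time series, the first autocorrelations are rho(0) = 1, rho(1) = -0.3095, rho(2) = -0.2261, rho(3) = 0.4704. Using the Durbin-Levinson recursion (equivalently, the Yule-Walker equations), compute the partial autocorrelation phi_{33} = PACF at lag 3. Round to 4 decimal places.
\phi_{33} = 0.3360

The PACF at lag k is phi_{kk}, the last component of the solution
to the Yule-Walker system G_k phi = r_k where
  (G_k)_{ij} = rho(|i - j|), (r_k)_i = rho(i), i,j = 1..k.
Equivalently, Durbin-Levinson gives phi_{kk} iteratively:
  phi_{11} = rho(1)
  phi_{kk} = [rho(k) - sum_{j=1..k-1} phi_{k-1,j} rho(k-j)]
            / [1 - sum_{j=1..k-1} phi_{k-1,j} rho(j)],
  phi_{k,j} = phi_{k-1,j} - phi_{kk} phi_{k-1,k-j},  j = 1..k-1.
Step k = 1:
  phi_11 = rho(1) = -0.3095.
Step k = 2:
  phi_22 = [rho(2) - phi_11 rho(1)] / [1 - phi_11 rho(1)] = [-0.2261 - (-0.3095)(-0.3095)] / [1 - (-0.3095)(-0.3095)]
         = -0.32189025 / 0.90420975 = -0.355991.
  Update: phi_21 = phi_11 - phi_22 phi_11 = -0.3095 - (-0.355991)(-0.3095) = -0.419679.
Step k = 3:
  phi_33 = [rho(3) - phi_21 rho(2) - phi_22 rho(1)] / [1 - phi_21 rho(1) - phi_22 rho(2)]
    numerator   = 0.4704 - (-0.419679)(-0.2261) - (-0.355991)(-0.3095) = 0.26533143
    denominator = 1 - (-0.419679)(-0.3095) - (-0.355991)(-0.2261) = 0.78961982
  phi_33 = 0.26533143 / 0.78961982 = 0.336.
Therefore phi_{33} = 0.3360.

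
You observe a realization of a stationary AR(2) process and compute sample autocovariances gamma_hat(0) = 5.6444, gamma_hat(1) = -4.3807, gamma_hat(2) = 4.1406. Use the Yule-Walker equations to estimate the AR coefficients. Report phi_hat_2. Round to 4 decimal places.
\hat\phi_{2} = 0.3300

The Yule-Walker equations for an AR(p) process read, in matrix form,
  Gamma_p phi = r_p,   with   (Gamma_p)_{ij} = gamma(|i - j|),
                       (r_p)_i = gamma(i),   i,j = 1..p.
Substitute the sample gammas (Toeplitz matrix and right-hand side of size 2):
  Gamma_p = [[5.6444, -4.3807], [-4.3807, 5.6444]]
  r_p     = [-4.3807, 4.1406]
Written out:
  5.6444 phi_1 - 4.3807 phi_2 = -4.3807
  -4.3807 phi_1 + 5.6444 phi_2 = 4.1406
Solve by Cramer's rule:
  det = gamma(0)^2 - gamma(1)^2 = (5.6444)^2 - (-4.3807)^2 = 31.85925136 - 19.19053249 = 12.66871887
  phi_hat_1 = [gamma(1) gamma(0) - gamma(1) gamma(2)] / det = [(-4.3807)(5.6444) - (-4.3807)(4.1406)] / 12.66871887 = -6.58769666 / 12.66871887 = -0.52
  phi_hat_2 = [gamma(0) gamma(2) - gamma(1)^2] / det = [(5.6444)(4.1406) - (-4.3807)^2] / 12.66871887 = 4.18067015 / 12.66871887 = 0.33
So phi_hat = [-0.5200, 0.3300].
Therefore phi_hat_2 = 0.3300.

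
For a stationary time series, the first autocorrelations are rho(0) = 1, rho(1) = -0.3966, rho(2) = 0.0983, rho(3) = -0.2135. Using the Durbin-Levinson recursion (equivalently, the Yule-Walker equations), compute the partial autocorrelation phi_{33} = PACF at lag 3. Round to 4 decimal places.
\phi_{33} = -0.2380

The PACF at lag k is phi_{kk}, the last component of the solution
to the Yule-Walker system G_k phi = r_k where
  (G_k)_{ij} = rho(|i - j|), (r_k)_i = rho(i), i,j = 1..k.
Equivalently, Durbin-Levinson gives phi_{kk} iteratively:
  phi_{11} = rho(1)
  phi_{kk} = [rho(k) - sum_{j=1..k-1} phi_{k-1,j} rho(k-j)]
            / [1 - sum_{j=1..k-1} phi_{k-1,j} rho(j)],
  phi_{k,j} = phi_{k-1,j} - phi_{kk} phi_{k-1,k-j},  j = 1..k-1.
Step k = 1:
  phi_11 = rho(1) = -0.3966.
Step k = 2:
  phi_22 = [rho(2) - phi_11 rho(1)] / [1 - phi_11 rho(1)] = [0.0983 - (-0.3966)(-0.3966)] / [1 - (-0.3966)(-0.3966)]
         = -0.05899156 / 0.84270844 = -0.070002.
  Update: phi_21 = phi_11 - phi_22 phi_11 = -0.3966 - (-0.070002)(-0.3966) = -0.424363.
Step k = 3:
  phi_33 = [rho(3) - phi_21 rho(2) - phi_22 rho(1)] / [1 - phi_21 rho(1) - phi_22 rho(2)]
    numerator   = -0.2135 - (-0.424363)(0.0983) - (-0.070002)(-0.3966) = -0.19954805
    denominator = 1 - (-0.424363)(-0.3966) - (-0.070002)(0.0983) = 0.83857889
  phi_33 = -0.19954805 / 0.83857889 = -0.238.
Therefore phi_{33} = -0.2380.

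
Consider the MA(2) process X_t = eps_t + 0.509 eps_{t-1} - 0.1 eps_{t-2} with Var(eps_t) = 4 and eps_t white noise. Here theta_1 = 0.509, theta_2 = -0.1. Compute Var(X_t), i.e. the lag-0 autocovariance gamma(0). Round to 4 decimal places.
\gamma(0) = 5.0763

For an MA(q) process X_t = eps_t + sum_i theta_i eps_{t-i} with
Var(eps_t) = sigma^2, the variance is
  gamma(0) = sigma^2 * (1 + sum_i theta_i^2).
  sum_i theta_i^2 = (0.509)^2 + (-0.1)^2 = 0.259081 + 0.01 = 0.269081.
  gamma(0) = 4 * (1 + 0.269081) = 4 * 1.269081 = 5.076324, which rounds to 5.0763.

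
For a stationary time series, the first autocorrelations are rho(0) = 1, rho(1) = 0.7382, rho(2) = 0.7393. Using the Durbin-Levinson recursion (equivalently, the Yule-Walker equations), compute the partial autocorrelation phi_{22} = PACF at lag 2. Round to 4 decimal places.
\phi_{22} = 0.4271

The PACF at lag k is phi_{kk}, the last component of the solution
to the Yule-Walker system G_k phi = r_k where
  (G_k)_{ij} = rho(|i - j|), (r_k)_i = rho(i), i,j = 1..k.
Equivalently, Durbin-Levinson gives phi_{kk} iteratively:
  phi_{11} = rho(1)
  phi_{kk} = [rho(k) - sum_{j=1..k-1} phi_{k-1,j} rho(k-j)]
            / [1 - sum_{j=1..k-1} phi_{k-1,j} rho(j)],
  phi_{k,j} = phi_{k-1,j} - phi_{kk} phi_{k-1,k-j},  j = 1..k-1.
Step k = 1:
  phi_11 = rho(1) = 0.7382.
Step k = 2:
  phi_22 = [rho(2) - phi_11 rho(1)] / [1 - phi_11 rho(1)] = [0.7393 - (0.7382)(0.7382)] / [1 - (0.7382)(0.7382)]
         = 0.19436076 / 0.45506076 = 0.4271.
Therefore phi_{22} = 0.4271.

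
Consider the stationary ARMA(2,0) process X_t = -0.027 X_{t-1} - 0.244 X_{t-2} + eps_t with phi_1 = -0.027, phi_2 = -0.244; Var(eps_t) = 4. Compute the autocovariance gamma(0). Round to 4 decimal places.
\gamma(0) = 4.2552

Multiply the model equation by X_{t-k} and take expectations. With theta_0 = psi_0 = 1 and psi_j the MA(infinity) weights, this gives
  gamma(k) - sum_i phi_i gamma(k-i) = c_k,
  c_k = sigma^2 * sum_{j=k..q} theta_j psi_{j-k}   (c_k = 0 for k > q),
using gamma(-m) = gamma(m).
Pure AR (q = 0): c_0 = sigma^2 = 4, c_k = 0 for k >= 1.
Equations for k = 0, 1, 2 (AR order 2, c_2 = 0):
  (E0) gamma(0) = phi_1 gamma(1) + phi_2 gamma(2) + c_0
  (E1) gamma(1) = phi_1 gamma(0) + phi_2 gamma(1) + c_1
  (E2) gamma(2) = phi_1 gamma(1) + phi_2 gamma(0)
From (E1): gamma(1) = A gamma(0) + B with
  A = phi_1 / (1 - phi_2) = -0.027 / 1.244 = -0.021704,   B = c_1 / (1 - phi_2) = 0 / 1.244 = 0.
Insert (E2) into (E0): gamma(0) (1 - phi_2^2) = phi_1 (1 + phi_2) gamma(1) + c_0.
  phi_1 (1 + phi_2) = (-0.027)(0.756) = -0.020412,   1 - phi_2^2 = 0.940464.
Replace gamma(1) by A gamma(0) + B and collect gamma(0):
  gamma(0) [0.940464 - (-0.020412)(-0.021704)] = c_0 = 4
  gamma(0) * 0.940021 = 4
  gamma(0) = 4 / 0.940021 = 4.255224.
Therefore gamma(0) = 4.2552 (to 4 decimal places).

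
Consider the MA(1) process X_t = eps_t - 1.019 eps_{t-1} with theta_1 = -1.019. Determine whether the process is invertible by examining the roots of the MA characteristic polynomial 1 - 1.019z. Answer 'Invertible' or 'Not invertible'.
\text{Not invertible}

The MA(q) characteristic polynomial is P(z) = 1 - 1.019z.
Invertibility requires all roots to lie outside the unit circle, i.e. |z| > 1 for every root.
This is linear in z: 1 + (-1.019) z = 0  =>  z = -1/(-1.019) = 0.981354,  |z| = 0.981354.
Moduli of all roots: 0.9814.
All moduli strictly greater than 1? No.
Verdict: Not invertible.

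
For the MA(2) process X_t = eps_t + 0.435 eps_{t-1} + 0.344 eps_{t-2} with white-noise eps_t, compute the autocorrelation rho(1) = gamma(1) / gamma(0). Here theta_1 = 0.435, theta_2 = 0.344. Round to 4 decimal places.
\rho(1) = 0.4471

For an MA(q) process with theta_0 = 1, the autocovariance is
  gamma(k) = sigma^2 * sum_{i=0..q-k} theta_i * theta_{i+k},
and rho(k) = gamma(k) / gamma(0). Sigma^2 cancels.
  numerator   = (1)*(0.435) + (0.435)*(0.344) = 0.58464.
  denominator = (1)^2 + (0.435)^2 + (0.344)^2 = 1.307561.
  rho(1) = 0.58464 / 1.307561 = 0.4471.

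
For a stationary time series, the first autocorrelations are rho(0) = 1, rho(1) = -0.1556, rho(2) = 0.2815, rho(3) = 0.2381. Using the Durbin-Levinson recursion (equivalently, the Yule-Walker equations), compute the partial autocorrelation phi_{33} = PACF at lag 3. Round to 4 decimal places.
\phi_{33} = 0.3429

The PACF at lag k is phi_{kk}, the last component of the solution
to the Yule-Walker system G_k phi = r_k where
  (G_k)_{ij} = rho(|i - j|), (r_k)_i = rho(i), i,j = 1..k.
Equivalently, Durbin-Levinson gives phi_{kk} iteratively:
  phi_{11} = rho(1)
  phi_{kk} = [rho(k) - sum_{j=1..k-1} phi_{k-1,j} rho(k-j)]
            / [1 - sum_{j=1..k-1} phi_{k-1,j} rho(j)],
  phi_{k,j} = phi_{k-1,j} - phi_{kk} phi_{k-1,k-j},  j = 1..k-1.
Step k = 1:
  phi_11 = rho(1) = -0.1556.
Step k = 2:
  phi_22 = [rho(2) - phi_11 rho(1)] / [1 - phi_11 rho(1)] = [0.2815 - (-0.1556)(-0.1556)] / [1 - (-0.1556)(-0.1556)]
         = 0.25728864 / 0.97578864 = 0.263673.
  Update: phi_21 = phi_11 - phi_22 phi_11 = -0.1556 - (0.263673)(-0.1556) = -0.114573.
Step k = 3:
  phi_33 = [rho(3) - phi_21 rho(2) - phi_22 rho(1)] / [1 - phi_21 rho(1) - phi_22 rho(2)]
    numerator   = 0.2381 - (-0.114573)(0.2815) - (0.263673)(-0.1556) = 0.31137962
    denominator = 1 - (-0.114573)(-0.1556) - (0.263673)(0.2815) = 0.9079487
  phi_33 = 0.31137962 / 0.9079487 = 0.3429.
Therefore phi_{33} = 0.3429.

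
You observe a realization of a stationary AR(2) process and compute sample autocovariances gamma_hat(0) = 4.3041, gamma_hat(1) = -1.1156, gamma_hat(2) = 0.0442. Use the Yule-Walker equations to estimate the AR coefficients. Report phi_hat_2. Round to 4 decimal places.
\hat\phi_{2} = -0.0610

The Yule-Walker equations for an AR(p) process read, in matrix form,
  Gamma_p phi = r_p,   with   (Gamma_p)_{ij} = gamma(|i - j|),
                       (r_p)_i = gamma(i),   i,j = 1..p.
Substitute the sample gammas (Toeplitz matrix and right-hand side of size 2):
  Gamma_p = [[4.3041, -1.1156], [-1.1156, 4.3041]]
  r_p     = [-1.1156, 0.0442]
Written out:
  4.3041 phi_1 - 1.1156 phi_2 = -1.1156
  -1.1156 phi_1 + 4.3041 phi_2 = 0.0442
Solve by Cramer's rule:
  det = gamma(0)^2 - gamma(1)^2 = (4.3041)^2 - (-1.1156)^2 = 18.52527681 - 1.24456336 = 17.28071345
  phi_hat_1 = [gamma(1) gamma(0) - gamma(1) gamma(2)] / det = [(-1.1156)(4.3041) - (-1.1156)(0.0442)] / 17.28071345 = -4.75234444 / 17.28071345 = -0.275
  phi_hat_2 = [gamma(0) gamma(2) - gamma(1)^2] / det = [(4.3041)(0.0442) - (-1.1156)^2] / 17.28071345 = -1.05432214 / 17.28071345 = -0.061
So phi_hat = [-0.2750, -0.0610].
Therefore phi_hat_2 = -0.0610.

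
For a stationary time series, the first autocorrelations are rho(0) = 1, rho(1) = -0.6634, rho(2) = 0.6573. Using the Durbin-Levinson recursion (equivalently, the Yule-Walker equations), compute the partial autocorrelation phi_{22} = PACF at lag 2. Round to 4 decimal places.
\phi_{22} = 0.3879

The PACF at lag k is phi_{kk}, the last component of the solution
to the Yule-Walker system G_k phi = r_k where
  (G_k)_{ij} = rho(|i - j|), (r_k)_i = rho(i), i,j = 1..k.
Equivalently, Durbin-Levinson gives phi_{kk} iteratively:
  phi_{11} = rho(1)
  phi_{kk} = [rho(k) - sum_{j=1..k-1} phi_{k-1,j} rho(k-j)]
            / [1 - sum_{j=1..k-1} phi_{k-1,j} rho(j)],
  phi_{k,j} = phi_{k-1,j} - phi_{kk} phi_{k-1,k-j},  j = 1..k-1.
Step k = 1:
  phi_11 = rho(1) = -0.6634.
Step k = 2:
  phi_22 = [rho(2) - phi_11 rho(1)] / [1 - phi_11 rho(1)] = [0.6573 - (-0.6634)(-0.6634)] / [1 - (-0.6634)(-0.6634)]
         = 0.21720044 / 0.55990044 = 0.3879.
Therefore phi_{22} = 0.3879.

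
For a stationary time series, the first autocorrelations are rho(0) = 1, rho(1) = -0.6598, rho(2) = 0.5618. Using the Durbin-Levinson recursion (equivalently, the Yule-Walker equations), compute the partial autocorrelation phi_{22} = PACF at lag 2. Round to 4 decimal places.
\phi_{22} = 0.2240

The PACF at lag k is phi_{kk}, the last component of the solution
to the Yule-Walker system G_k phi = r_k where
  (G_k)_{ij} = rho(|i - j|), (r_k)_i = rho(i), i,j = 1..k.
Equivalently, Durbin-Levinson gives phi_{kk} iteratively:
  phi_{11} = rho(1)
  phi_{kk} = [rho(k) - sum_{j=1..k-1} phi_{k-1,j} rho(k-j)]
            / [1 - sum_{j=1..k-1} phi_{k-1,j} rho(j)],
  phi_{k,j} = phi_{k-1,j} - phi_{kk} phi_{k-1,k-j},  j = 1..k-1.
Step k = 1:
  phi_11 = rho(1) = -0.6598.
Step k = 2:
  phi_22 = [rho(2) - phi_11 rho(1)] / [1 - phi_11 rho(1)] = [0.5618 - (-0.6598)(-0.6598)] / [1 - (-0.6598)(-0.6598)]
         = 0.12646396 / 0.56466396 = 0.224.
Therefore phi_{22} = 0.2240.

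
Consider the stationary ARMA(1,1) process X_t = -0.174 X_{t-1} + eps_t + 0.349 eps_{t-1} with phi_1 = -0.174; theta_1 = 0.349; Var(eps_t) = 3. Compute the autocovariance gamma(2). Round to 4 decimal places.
\gamma(2) = -0.0885

Multiply the model equation by X_{t-k} and take expectations. With theta_0 = psi_0 = 1 and psi_j the MA(infinity) weights, this gives
  gamma(k) - sum_i phi_i gamma(k-i) = c_k,
  c_k = sigma^2 * sum_{j=k..q} theta_j psi_{j-k}   (c_k = 0 for k > q),
using gamma(-m) = gamma(m).
psi-weights needed (psi_j = theta_j + sum_i phi_i psi_{j-i}):
  psi_1 = theta_1 + phi_1 = 0.349 + (-0.174) = 0.175
Right-hand sides:
  c_0 = sigma^2 (1 + theta_1 psi_1) = 3 * (1 + (0.349)(0.175)) = 3 * 1.061075 = 3.183225
  c_1 = sigma^2 theta_1 = 3 * (0.349) = 1.047
  c_2 = 0
Equations for k = 0 and k = 1 (AR order 1):
  gamma(0) = phi_1 gamma(1) + c_0
  gamma(1) = phi_1 gamma(0) + c_1
Substituting the second into the first: gamma(0) (1 - phi_1^2) = c_0 + phi_1 c_1, so
  gamma(0) = (c_0 + phi_1 c_1) / (1 - phi_1^2) = (3.183225 + (-0.174)(1.047)) / (1 - (-0.174)^2) = 3.001047 / 0.969724 = 3.094743.
  gamma(1) = phi_1 gamma(0) + c_1 = (-0.174)(3.094743) + (1.047) = 0.508515.
For k = 2 (> q): gamma(2) = phi_1 gamma(1) = (-0.174)(0.508515) = -0.088482.
Therefore gamma(2) = -0.0885 (to 4 decimal places).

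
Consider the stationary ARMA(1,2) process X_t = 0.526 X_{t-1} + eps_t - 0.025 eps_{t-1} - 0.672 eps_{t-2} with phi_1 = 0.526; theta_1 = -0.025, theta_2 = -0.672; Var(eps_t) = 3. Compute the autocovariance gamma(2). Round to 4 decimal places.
\gamma(2) = -1.3569

Multiply the model equation by X_{t-k} and take expectations. With theta_0 = psi_0 = 1 and psi_j the MA(infinity) weights, this gives
  gamma(k) - sum_i phi_i gamma(k-i) = c_k,
  c_k = sigma^2 * sum_{j=k..q} theta_j psi_{j-k}   (c_k = 0 for k > q),
using gamma(-m) = gamma(m).
psi-weights needed (psi_j = theta_j + sum_i phi_i psi_{j-i}):
  psi_1 = theta_1 + phi_1 = -0.025 + (0.526) = 0.501
  psi_2 = theta_2 + phi_1 psi_1 = -0.672 + (0.526)(0.501) = -0.408474
Right-hand sides:
  c_0 = sigma^2 (1 + theta_1 psi_1 + theta_2 psi_2) = 3 * (1 + (-0.025)(0.501) + (-0.672)(-0.408474)) = 3 * 1.26197 = 3.785909
  c_1 = sigma^2 (theta_1 + theta_2 psi_1) = 3 * (-0.025 + (-0.672)(0.501)) = -1.085016
  c_2 = sigma^2 theta_2 = 3 * (-0.672) = -2.016
Equations for k = 0 and k = 1 (AR order 1):
  gamma(0) = phi_1 gamma(1) + c_0
  gamma(1) = phi_1 gamma(0) + c_1
Substituting the second into the first: gamma(0) (1 - phi_1^2) = c_0 + phi_1 c_1, so
  gamma(0) = (c_0 + phi_1 c_1) / (1 - phi_1^2) = (3.785909 + (0.526)(-1.085016)) / (1 - (0.526)^2) = 3.21519 / 0.723324 = 4.445021.
  gamma(1) = phi_1 gamma(0) + c_1 = (0.526)(4.445021) + (-1.085016) = 1.253065.
For k = 2: gamma(2) = phi_1 gamma(1) + c_2
  = (0.526)(1.253065) + (-2.016) = -1.356888.
Therefore gamma(2) = -1.3569 (to 4 decimal places).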